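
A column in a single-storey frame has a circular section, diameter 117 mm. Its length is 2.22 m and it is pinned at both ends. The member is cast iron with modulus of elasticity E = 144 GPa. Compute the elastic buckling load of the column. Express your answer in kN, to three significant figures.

P_cr ≈ 2650 kN

I = πd⁴/64 = π×117⁴/64 = 9.198×10^6 mm⁴
I = 9.198×10^6 mm⁴ = 9.198×10^-6 m⁴
Effective length L_e = K·L = 1 × 2.22 = 2.220 m
P_cr = π²EI / L_e² = π² × 144×10⁹ × 9.198×10^-6 / 2.220² = 2.653×10^6 N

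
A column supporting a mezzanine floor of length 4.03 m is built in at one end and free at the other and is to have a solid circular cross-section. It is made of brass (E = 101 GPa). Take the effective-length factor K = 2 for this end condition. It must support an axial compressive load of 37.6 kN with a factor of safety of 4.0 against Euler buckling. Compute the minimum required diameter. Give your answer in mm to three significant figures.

d ≈ 119 mm

Required P_cr = n·P = 4.0 × 37.6 = 150.4 kN
L_e = K·L = 2 × 4.03 = 8.060 m
Required I = P_cr·L_e²/(π²E) = 1.504×10^5 × 8.060² / (π² × 1.01×10^11) = 9.802×10^-6 m⁴
I_req = 9.802×10^6 mm⁴
Solid circle: I = πd⁴/64  ⇒  d = (64I/π)^(1/4) = (64×9.802×10^6/π)^(1/4) = 119 mm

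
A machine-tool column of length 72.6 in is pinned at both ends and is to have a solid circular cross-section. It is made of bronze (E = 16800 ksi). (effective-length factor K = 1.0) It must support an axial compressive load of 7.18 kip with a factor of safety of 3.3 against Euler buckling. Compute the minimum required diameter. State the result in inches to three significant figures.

Required P_cr = n·P = 3.3 × 7.18 = 23.69 kip
L_e = K·L = 1 × 72.6 = 72.60 in
Required I = P_cr·L_e²/(π²E) = 2.369×10^4 × 72.60² / (π² × 1.68×10^7) = 0.7532 in⁴
Solid circle: I = πd⁴/64  ⇒  d = (64I/π)^(1/4) = (64×0.7532/π)^(1/4) = 1.98 in

d ≈ 1.98 in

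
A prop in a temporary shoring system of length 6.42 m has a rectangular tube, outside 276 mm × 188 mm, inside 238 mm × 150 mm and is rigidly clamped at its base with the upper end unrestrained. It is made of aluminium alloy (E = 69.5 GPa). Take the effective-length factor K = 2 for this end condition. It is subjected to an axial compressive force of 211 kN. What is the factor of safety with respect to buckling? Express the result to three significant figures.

Weak-axis I_min = (h_o·b_o³ − h_i·b_i³)/12 with b_o = 188, b_i = 150.0 mm (shorter outer/inner sides).
I_min = (276×188³ − 238.0×150.0³)/12 = 8.589×10^7 mm⁴
I = 8.589×10^7 mm⁴ = 8.589×10^-5 m⁴
Effective length L_e = K·L = 2 × 6.42 = 12.84 m
P_cr = π²EI / L_e² = π² × 69.5×10⁹ × 8.589×10^-5 / 12.84² = 3.574×10^5 N
Factor of safety n = P_cr / P = 357.35 / 211 = 1.69

n ≈ 1.69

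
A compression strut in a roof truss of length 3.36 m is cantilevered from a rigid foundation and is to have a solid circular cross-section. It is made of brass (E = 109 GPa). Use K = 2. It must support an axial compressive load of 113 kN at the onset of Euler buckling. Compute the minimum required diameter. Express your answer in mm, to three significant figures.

d ≈ 99.1 mm

L_e = K·L = 2 × 3.36 = 6.720 m
Required I = P_cr·L_e²/(π²E) = 1.130×10^5 × 6.720² / (π² × 1.09×10^11) = 4.743×10^-6 m⁴
I_req = 4.743×10^6 mm⁴
Solid circle: I = πd⁴/64  ⇒  d = (64I/π)^(1/4) = (64×4.743×10^6/π)^(1/4) = 99.1 mm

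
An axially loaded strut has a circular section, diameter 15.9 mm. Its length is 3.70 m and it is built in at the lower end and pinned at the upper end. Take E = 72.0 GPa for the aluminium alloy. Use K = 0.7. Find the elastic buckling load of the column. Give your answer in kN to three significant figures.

P_cr ≈ 0.332 kN

I = πd⁴/64 = π×15.9⁴/64 = 3.137×10^3 mm⁴
I = 3.137×10^3 mm⁴ = 3.137×10^-9 m⁴
Effective length L_e = K·L = 0.7 × 3.70 = 2.590 m
P_cr = π²EI / L_e² = π² × 72.0×10⁹ × 3.137×10^-9 / 2.590² = 332.3 N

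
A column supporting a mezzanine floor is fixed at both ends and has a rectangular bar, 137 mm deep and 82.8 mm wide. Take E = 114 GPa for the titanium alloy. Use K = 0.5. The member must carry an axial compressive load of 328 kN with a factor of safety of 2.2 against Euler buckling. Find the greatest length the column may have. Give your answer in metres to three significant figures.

L_max ≈ 6.36 m

Buckling occurs about the weak axis: I_min = h·b³/12 with b = 82.8 mm (the shorter side).
I_min = 137×82.8³/12 = 6.481×10^6 mm⁴
I = 6.481×10^-6 m⁴
Required critical load P_cr = n·P = 2.2 × 328 = 721.6 kN = 7.216×10^5 N
From P_cr = π²EI/(K·L)²:  L = (1/K)·√(π²EI/P_cr) = (1/0.5)·√(π²×1.14×10^11×6.481×10^-6/7.216×10^5)
L = 6.36 m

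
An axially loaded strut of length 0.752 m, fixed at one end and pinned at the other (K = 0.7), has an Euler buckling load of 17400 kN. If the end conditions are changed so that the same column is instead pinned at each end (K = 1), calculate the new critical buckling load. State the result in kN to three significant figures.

P_cr ≈ 8530 kN

P_cr ∝ 1/K², so P_cr,new = P_cr,old × (K_old/K_new)² = 17400 × (0.7/1)²
= 17400 × 0.4900 = 8530 kN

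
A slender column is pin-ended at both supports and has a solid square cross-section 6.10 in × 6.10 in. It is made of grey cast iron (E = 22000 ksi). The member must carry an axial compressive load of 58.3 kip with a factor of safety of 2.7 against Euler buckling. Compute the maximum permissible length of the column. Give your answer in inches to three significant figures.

I = a⁴/12 = 6.10⁴/12 = 115.4 in⁴
Required critical load P_cr = n·P = 2.7 × 58.3 = 157.4 kip = 1.574×10^5 lb
From P_cr = π²EI/(K·L)²:  L = (1/K)·√(π²EI/P_cr) = (1/1)·√(π²×2.20×10^7×115.4/1.574×10^5)
L = 399 in

L_max ≈ 399 in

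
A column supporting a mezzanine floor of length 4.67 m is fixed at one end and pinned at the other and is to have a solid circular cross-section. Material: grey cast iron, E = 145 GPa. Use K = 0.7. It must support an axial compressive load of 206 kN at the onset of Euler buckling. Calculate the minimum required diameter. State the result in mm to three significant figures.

d ≈ 74.8 mm

L_e = K·L = 0.7 × 4.67 = 3.269 m
Required I = P_cr·L_e²/(π²E) = 2.060×10^5 × 3.269² / (π² × 1.45×10^11) = 1.538×10^-6 m⁴
I_req = 1.538×10^6 mm⁴
Solid circle: I = πd⁴/64  ⇒  d = (64I/π)^(1/4) = (64×1.538×10^6/π)^(1/4) = 74.8 mm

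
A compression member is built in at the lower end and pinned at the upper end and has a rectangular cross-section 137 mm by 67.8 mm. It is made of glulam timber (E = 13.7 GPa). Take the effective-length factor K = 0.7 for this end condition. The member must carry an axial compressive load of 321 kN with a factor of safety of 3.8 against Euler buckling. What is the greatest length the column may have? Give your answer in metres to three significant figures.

L_max ≈ 0.897 m

Buckling occurs about the weak axis: I_min = h·b³/12 with b = 67.8 mm (the shorter side).
I_min = 137×67.8³/12 = 3.558×10^6 mm⁴
I = 3.558×10^-6 m⁴
Required critical load P_cr = n·P = 3.8 × 321 = 1220 kN = 1.220×10^6 N
From P_cr = π²EI/(K·L)²:  L = (1/K)·√(π²EI/P_cr) = (1/0.7)·√(π²×1.37×10^10×3.558×10^-6/1.220×10^6)
L = 0.897 m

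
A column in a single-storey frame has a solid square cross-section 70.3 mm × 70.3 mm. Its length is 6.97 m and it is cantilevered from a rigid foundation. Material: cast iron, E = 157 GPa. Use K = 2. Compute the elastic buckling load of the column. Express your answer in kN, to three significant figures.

I = a⁴/12 = 70.3⁴/12 = 2.035×10^6 mm⁴
I = 2.035×10^6 mm⁴ = 2.035×10^-6 m⁴
Effective length L_e = K·L = 2 × 6.97 = 13.94 m
P_cr = π²EI / L_e² = π² × 157×10⁹ × 2.035×10^-6 / 13.94² = 1.623×10^4 N

P_cr ≈ 16.2 kN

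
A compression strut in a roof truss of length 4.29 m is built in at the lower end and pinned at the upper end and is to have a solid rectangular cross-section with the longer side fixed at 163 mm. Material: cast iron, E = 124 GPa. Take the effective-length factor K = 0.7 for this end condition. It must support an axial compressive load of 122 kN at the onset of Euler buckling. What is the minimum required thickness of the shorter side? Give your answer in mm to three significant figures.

L_e = K·L = 0.7 × 4.29 = 3.003 m
Required I = P_cr·L_e²/(π²E) = 1.220×10^5 × 3.003² / (π² × 1.24×10^11) = 8.990×10^-7 m⁴
I_req = 8.990×10^5 mm⁴
Rectangle, weak axis: I_min = h·b³/12 with h = 163 mm fixed  ⇒  b = (12I/h)^(1/3) = 40.4 mm

b ≈ 40.4 mm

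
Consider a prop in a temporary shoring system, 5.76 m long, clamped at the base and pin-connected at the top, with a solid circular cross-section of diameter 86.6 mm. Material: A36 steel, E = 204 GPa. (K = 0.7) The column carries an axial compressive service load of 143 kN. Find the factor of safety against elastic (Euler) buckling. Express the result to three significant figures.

n ≈ 2.39

I = πd⁴/64 = π×86.6⁴/64 = 2.761×10^6 mm⁴
I = 2.761×10^6 mm⁴ = 2.761×10^-6 m⁴
Effective length L_e = K·L = 0.7 × 5.76 = 4.032 m
P_cr = π²EI / L_e² = π² × 204×10⁹ × 2.761×10^-6 / 4.032² = 3.419×10^5 N
Factor of safety n = P_cr / P = 341.92 / 143 = 2.39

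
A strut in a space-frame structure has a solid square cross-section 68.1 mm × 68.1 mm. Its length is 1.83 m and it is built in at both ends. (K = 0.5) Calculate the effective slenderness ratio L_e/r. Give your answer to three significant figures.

λ ≈ 46.5

For a square r = a/√12 = 68.1/√12 = 19.66 mm
L_e = K·L = 0.5 × 1.83 m = 0.9150 m = 915.00 mm
λ = L_e / r_min = 915.00 / 19.66 = 46.5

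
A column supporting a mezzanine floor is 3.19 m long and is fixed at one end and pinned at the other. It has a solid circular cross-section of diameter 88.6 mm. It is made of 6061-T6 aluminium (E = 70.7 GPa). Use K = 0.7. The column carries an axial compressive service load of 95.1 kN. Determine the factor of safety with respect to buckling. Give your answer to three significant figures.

n ≈ 4.45

I = πd⁴/64 = π×88.6⁴/64 = 3.025×10^6 mm⁴
I = 3.025×10^6 mm⁴ = 3.025×10^-6 m⁴
Effective length L_e = K·L = 0.7 × 3.19 = 2.233 m
P_cr = π²EI / L_e² = π² × 70.7×10⁹ × 3.025×10^-6 / 2.233² = 4.233×10^5 N
Factor of safety n = P_cr / P = 423.30 / 95.1 = 4.45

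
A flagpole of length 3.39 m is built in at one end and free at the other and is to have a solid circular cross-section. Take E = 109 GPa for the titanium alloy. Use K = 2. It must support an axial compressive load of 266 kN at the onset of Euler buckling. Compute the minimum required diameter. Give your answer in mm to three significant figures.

L_e = K·L = 2 × 3.39 = 6.780 m
Required I = P_cr·L_e²/(π²E) = 2.660×10^5 × 6.780² / (π² × 1.09×10^11) = 1.137×10^-5 m⁴
I_req = 1.137×10^7 mm⁴
Solid circle: I = πd⁴/64  ⇒  d = (64I/π)^(1/4) = (64×1.137×10^7/π)^(1/4) = 123 mm

d ≈ 123 mm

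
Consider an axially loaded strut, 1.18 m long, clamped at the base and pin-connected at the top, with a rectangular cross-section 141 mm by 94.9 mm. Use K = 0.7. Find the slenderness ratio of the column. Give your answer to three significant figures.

For a rectangle r_min = b/√12 = 94.9/√12 = 27.40 mm
L_e = K·L = 0.7 × 1.18 m = 0.8260 m = 826.00 mm
λ = L_e / r_min = 826.00 / 27.40 = 30.2

λ ≈ 30.2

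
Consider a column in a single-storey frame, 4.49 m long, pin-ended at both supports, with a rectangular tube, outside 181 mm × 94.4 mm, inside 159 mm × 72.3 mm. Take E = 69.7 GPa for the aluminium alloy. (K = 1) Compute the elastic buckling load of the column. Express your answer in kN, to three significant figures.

Weak-axis I_min = (h_o·b_o³ − h_i·b_i³)/12 with b_o = 94.4, b_i = 72.30 mm (shorter outer/inner sides).
I_min = (181×94.4³ − 159.0×72.30³)/12 = 7.681×10^6 mm⁴
I = 7.681×10^6 mm⁴ = 7.681×10^-6 m⁴
Effective length L_e = K·L = 1 × 4.49 = 4.490 m
P_cr = π²EI / L_e² = π² × 69.7×10⁹ × 7.681×10^-6 / 4.490² = 2.621×10^5 N

P_cr ≈ 262 kN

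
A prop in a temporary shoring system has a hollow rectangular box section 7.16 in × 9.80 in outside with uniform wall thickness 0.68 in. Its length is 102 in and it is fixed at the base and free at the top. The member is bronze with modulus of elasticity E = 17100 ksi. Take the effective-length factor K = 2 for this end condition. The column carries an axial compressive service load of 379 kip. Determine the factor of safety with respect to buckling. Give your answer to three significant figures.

n ≈ 1.74

Inner dimensions: h_i = 9.80 − 2×0.68 = 8.440 in, b_i = 7.16 − 2×0.68 = 5.800 in
Weak-axis I_min = (h_o·b_o³ − h_i·b_i³)/12 with b_o = 7.16, b_i = 5.800 in (shorter outer/inner sides).
I_min = (9.80×7.16³ − 8.440×5.800³)/12 = 162.5 in⁴
Effective length L_e = K·L = 2 × 102 = 204.0 in
P_cr = π²EI / L_e² = π² × 17100×10³ × 162.5 / 204.0² = 6.592×10^5 lb
Factor of safety n = P_cr / P = 659.16 / 379 = 1.74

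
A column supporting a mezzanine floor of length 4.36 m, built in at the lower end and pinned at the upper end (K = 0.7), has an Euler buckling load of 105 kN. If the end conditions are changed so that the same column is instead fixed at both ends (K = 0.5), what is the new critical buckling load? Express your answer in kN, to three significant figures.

P_cr ∝ 1/K², so P_cr,new = P_cr,old × (K_old/K_new)² = 105 × (0.7/0.5)²
= 105 × 1.960 = 206 kN

P_cr ≈ 206 kN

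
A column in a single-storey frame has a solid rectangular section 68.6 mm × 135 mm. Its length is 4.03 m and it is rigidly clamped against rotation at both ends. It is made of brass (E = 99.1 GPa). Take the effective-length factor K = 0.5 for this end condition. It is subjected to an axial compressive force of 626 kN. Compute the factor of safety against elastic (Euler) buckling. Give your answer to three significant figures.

n ≈ 1.40

Buckling occurs about the weak axis: I_min = h·b³/12 with b = 68.6 mm (the shorter side).
I_min = 135×68.6³/12 = 3.632×10^6 mm⁴
I = 3.632×10^6 mm⁴ = 3.632×10^-6 m⁴
Effective length L_e = K·L = 0.5 × 4.03 = 2.015 m
P_cr = π²EI / L_e² = π² × 99.1×10⁹ × 3.632×10^-6 / 2.015² = 8.749×10^5 N
Factor of safety n = P_cr / P = 874.88 / 626 = 1.40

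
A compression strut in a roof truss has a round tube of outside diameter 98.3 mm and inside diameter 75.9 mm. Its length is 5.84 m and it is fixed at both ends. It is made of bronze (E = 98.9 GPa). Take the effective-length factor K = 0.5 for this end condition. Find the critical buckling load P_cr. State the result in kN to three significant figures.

P_cr ≈ 338 kN

d_o = 98.3 mm, d_i = 75.9 mm
I = π(d_o⁴ − d_i⁴)/64 = π(98.3⁴ − 75.90⁴)/64 = 2.954×10^6 mm⁴
I = 2.954×10^6 mm⁴ = 2.954×10^-6 m⁴
Effective length L_e = K·L = 0.5 × 5.84 = 2.920 m
P_cr = π²EI / L_e² = π² × 98.9×10⁹ × 2.954×10^-6 / 2.920² = 3.382×10^5 N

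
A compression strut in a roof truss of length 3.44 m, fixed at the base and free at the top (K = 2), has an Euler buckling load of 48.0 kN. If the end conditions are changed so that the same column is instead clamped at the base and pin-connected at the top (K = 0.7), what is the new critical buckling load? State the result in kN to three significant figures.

P_cr ≈ 392 kN

P_cr ∝ 1/K², so P_cr,new = P_cr,old × (K_old/K_new)² = 48.0 × (2/0.7)²
= 48.0 × 8.163 = 392 kN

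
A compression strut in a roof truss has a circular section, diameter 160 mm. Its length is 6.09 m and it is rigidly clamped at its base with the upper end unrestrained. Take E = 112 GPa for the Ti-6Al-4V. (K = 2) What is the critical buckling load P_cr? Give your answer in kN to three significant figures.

P_cr ≈ 240 kN

I = πd⁴/64 = π×160⁴/64 = 3.217×10^7 mm⁴
I = 3.217×10^7 mm⁴ = 3.217×10^-5 m⁴
Effective length L_e = K·L = 2 × 6.09 = 12.18 m
P_cr = π²EI / L_e² = π² × 112×10⁹ × 3.217×10^-5 / 12.18² = 2.397×10^5 N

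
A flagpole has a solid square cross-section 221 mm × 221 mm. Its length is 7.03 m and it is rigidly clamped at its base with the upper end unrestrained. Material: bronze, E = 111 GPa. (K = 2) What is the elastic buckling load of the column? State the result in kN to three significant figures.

I = a⁴/12 = 221⁴/12 = 1.988×10^8 mm⁴
I = 1.988×10^8 mm⁴ = 1.988×10^-4 m⁴
Effective length L_e = K·L = 2 × 7.03 = 14.06 m
P_cr = π²EI / L_e² = π² × 111×10⁹ × 1.988×10^-4 / 14.06² = 1.102×10^6 N

P_cr ≈ 1100 kN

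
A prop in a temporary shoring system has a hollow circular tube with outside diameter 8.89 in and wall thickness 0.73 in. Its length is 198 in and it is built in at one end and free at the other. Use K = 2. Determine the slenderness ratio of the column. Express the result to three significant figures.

Inner diameter d_i = 8.89 − 2×0.73 = 7.430 in
I = π(d_o⁴ − d_i⁴)/64 = π(8.89⁴ − 7.430⁴)/64 = 157.0 in⁴
A = 18.71 in²;  r_min = √(I/A) = √(157.0/18.71) = 2.897 in
L_e = K·L = 2 × 198 = 396.0 in
λ = L_e / r_min = 396.00 / 2.897 = 137

λ ≈ 137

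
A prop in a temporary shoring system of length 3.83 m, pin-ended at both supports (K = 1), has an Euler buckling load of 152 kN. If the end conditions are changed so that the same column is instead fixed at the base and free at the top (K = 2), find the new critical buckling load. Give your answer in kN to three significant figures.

P_cr ∝ 1/K², so P_cr,new = P_cr,old × (K_old/K_new)² = 152 × (1/2)²
= 152 × 0.2500 = 38.0 kN

P_cr ≈ 38.0 kN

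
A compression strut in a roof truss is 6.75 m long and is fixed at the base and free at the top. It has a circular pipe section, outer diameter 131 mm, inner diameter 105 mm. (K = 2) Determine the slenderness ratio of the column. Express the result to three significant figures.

λ ≈ 322

d_o = 131 mm, d_i = 105 mm
I = π(d_o⁴ − d_i⁴)/64 = π(131⁴ − 105.0⁴)/64 = 8.490×10^6 mm⁴
A = 4.819×10^3 mm²;  r_min = √(I/A) = √(8.490×10^6/4.819×10^3) = 41.97 mm
L_e = K·L = 2 × 6.75 m = 13.50 m = 13500 mm
λ = L_e / r_min = 13500 / 41.97 = 322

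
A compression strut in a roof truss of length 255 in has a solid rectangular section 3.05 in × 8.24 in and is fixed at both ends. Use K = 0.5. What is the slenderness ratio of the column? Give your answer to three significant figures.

λ ≈ 145

For a rectangle r_min = b/√12 = 3.05/√12 = 0.8805 in
L_e = K·L = 0.5 × 255 = 127.5 in
λ = L_e / r_min = 127.50 / 0.8805 = 145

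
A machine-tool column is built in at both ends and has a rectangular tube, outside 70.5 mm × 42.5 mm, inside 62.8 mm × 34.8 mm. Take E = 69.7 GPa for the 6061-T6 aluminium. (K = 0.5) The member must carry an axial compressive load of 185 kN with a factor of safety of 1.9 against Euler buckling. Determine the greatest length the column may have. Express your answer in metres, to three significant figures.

L_max ≈ 1.34 m

Weak-axis I_min = (h_o·b_o³ − h_i·b_i³)/12 with b_o = 42.5, b_i = 34.80 mm (shorter outer/inner sides).
I_min = (70.5×42.5³ − 62.80×34.80³)/12 = 2.304×10^5 mm⁴
I = 2.304×10^-7 m⁴
Required critical load P_cr = n·P = 1.9 × 185 = 351.5 kN = 3.515×10^5 N
From P_cr = π²EI/(K·L)²:  L = (1/K)·√(π²EI/P_cr) = (1/0.5)·√(π²×6.97×10^10×2.304×10^-7/3.515×10^5)
L = 1.34 m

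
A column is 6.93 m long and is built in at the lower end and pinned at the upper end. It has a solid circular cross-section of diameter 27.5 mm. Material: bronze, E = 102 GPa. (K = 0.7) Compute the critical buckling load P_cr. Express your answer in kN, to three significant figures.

P_cr ≈ 1.20 kN

I = πd⁴/64 = π×27.5⁴/64 = 2.807×10^4 mm⁴
I = 2.807×10^4 mm⁴ = 2.807×10^-8 m⁴
Effective length L_e = K·L = 0.7 × 6.93 = 4.851 m
P_cr = π²EI / L_e² = π² × 102×10⁹ × 2.807×10^-8 / 4.851² = 1.201×10^3 N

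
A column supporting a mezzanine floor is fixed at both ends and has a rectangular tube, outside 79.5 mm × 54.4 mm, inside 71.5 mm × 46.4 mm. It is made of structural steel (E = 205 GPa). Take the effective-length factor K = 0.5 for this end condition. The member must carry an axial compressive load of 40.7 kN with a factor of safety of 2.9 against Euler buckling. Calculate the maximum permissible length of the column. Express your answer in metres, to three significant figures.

L_max ≈ 5.68 m

Weak-axis I_min = (h_o·b_o³ − h_i·b_i³)/12 with b_o = 54.4, b_i = 46.40 mm (shorter outer/inner sides).
I_min = (79.5×54.4³ − 71.50×46.40³)/12 = 4.713×10^5 mm⁴
I = 4.713×10^-7 m⁴
Required critical load P_cr = n·P = 2.9 × 40.7 = 118.0 kN = 1.180×10^5 N
From P_cr = π²EI/(K·L)²:  L = (1/K)·√(π²EI/P_cr) = (1/0.5)·√(π²×2.05×10^11×4.713×10^-7/1.180×10^5)
L = 5.68 m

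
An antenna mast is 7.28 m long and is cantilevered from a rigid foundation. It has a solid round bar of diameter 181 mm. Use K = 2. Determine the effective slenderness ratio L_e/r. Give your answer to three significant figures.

λ ≈ 322

I = πd⁴/64 = π×181⁴/64 = 5.268×10^7 mm⁴
A = 2.573×10^4 mm²;  r_min = √(I/A) = √(5.268×10^7/2.573×10^4) = 45.25 mm
L_e = K·L = 2 × 7.28 m = 14.56 m = 14560 mm
λ = L_e / r_min = 14560 / 45.25 = 322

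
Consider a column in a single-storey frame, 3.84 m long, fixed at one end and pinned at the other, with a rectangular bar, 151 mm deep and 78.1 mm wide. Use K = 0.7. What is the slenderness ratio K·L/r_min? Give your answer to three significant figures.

λ ≈ 119

Buckling occurs about the weak axis: I_min = h·b³/12 with b = 78.1 mm (the shorter side).
I_min = 151×78.1³/12 = 5.994×10^6 mm⁴
A = 1.179×10^4 mm²;  r_min = √(I/A) = √(5.994×10^6/1.179×10^4) = 22.55 mm
L_e = K·L = 0.7 × 3.84 m = 2.688 m = 2688.0 mm
λ = L_e / r_min = 2688.0 / 22.55 = 119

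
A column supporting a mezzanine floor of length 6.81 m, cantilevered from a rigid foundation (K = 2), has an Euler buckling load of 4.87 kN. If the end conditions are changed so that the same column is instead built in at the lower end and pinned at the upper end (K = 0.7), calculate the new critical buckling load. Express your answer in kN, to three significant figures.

P_cr ≈ 39.8 kN

P_cr ∝ 1/K², so P_cr,new = P_cr,old × (K_old/K_new)² = 4.87 × (2/0.7)²
= 4.87 × 8.163 = 39.8 kN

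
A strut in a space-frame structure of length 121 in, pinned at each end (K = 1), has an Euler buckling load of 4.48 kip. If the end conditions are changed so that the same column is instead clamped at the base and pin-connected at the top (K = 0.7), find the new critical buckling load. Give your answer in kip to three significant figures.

P_cr ∝ 1/K², so P_cr,new = P_cr,old × (K_old/K_new)² = 4.48 × (1/0.7)²
= 4.48 × 2.041 = 9.14 kip

P_cr ≈ 9.14 kip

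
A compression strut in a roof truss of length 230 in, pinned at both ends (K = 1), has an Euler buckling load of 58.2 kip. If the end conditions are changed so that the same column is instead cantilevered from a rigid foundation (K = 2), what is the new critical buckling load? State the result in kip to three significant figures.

P_cr ≈ 14.6 kip

P_cr ∝ 1/K², so P_cr,new = P_cr,old × (K_old/K_new)² = 58.2 × (1/2)²
= 58.2 × 0.2500 = 14.6 kip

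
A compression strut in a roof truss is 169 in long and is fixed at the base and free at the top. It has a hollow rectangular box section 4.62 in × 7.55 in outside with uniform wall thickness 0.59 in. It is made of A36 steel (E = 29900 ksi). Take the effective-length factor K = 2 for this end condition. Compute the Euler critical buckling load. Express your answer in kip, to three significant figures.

P_cr ≈ 104 kip

Inner dimensions: h_i = 7.55 − 2×0.59 = 6.370 in, b_i = 4.62 − 2×0.59 = 3.440 in
Weak-axis I_min = (h_o·b_o³ − h_i·b_i³)/12 with b_o = 4.62, b_i = 3.440 in (shorter outer/inner sides).
I_min = (7.55×4.62³ − 6.370×3.440³)/12 = 40.43 in⁴
Effective length L_e = K·L = 2 × 169 = 338.0 in
P_cr = π²EI / L_e² = π² × 29900×10³ × 40.43 / 338.0² = 1.044×10^5 lb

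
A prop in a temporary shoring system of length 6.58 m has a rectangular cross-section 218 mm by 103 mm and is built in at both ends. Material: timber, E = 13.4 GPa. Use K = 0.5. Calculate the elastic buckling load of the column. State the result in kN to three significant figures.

Buckling occurs about the weak axis: I_min = h·b³/12 with b = 103 mm (the shorter side).
I_min = 218×103³/12 = 1.985×10^7 mm⁴
I = 1.985×10^7 mm⁴ = 1.985×10^-5 m⁴
Effective length L_e = K·L = 0.5 × 6.58 = 3.290 m
P_cr = π²EI / L_e² = π² × 13.4×10⁹ × 1.985×10^-5 / 3.290² = 2.425×10^5 N

P_cr ≈ 243 kN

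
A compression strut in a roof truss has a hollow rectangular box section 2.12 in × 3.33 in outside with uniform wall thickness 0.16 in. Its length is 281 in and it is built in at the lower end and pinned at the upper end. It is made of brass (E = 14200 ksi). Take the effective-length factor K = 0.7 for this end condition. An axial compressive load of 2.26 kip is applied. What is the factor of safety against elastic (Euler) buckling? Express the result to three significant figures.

Inner dimensions: h_i = 3.33 − 2×0.16 = 3.010 in, b_i = 2.12 − 2×0.16 = 1.800 in
Weak-axis I_min = (h_o·b_o³ − h_i·b_i³)/12 with b_o = 2.12, b_i = 1.800 in (shorter outer/inner sides).
I_min = (3.33×2.12³ − 3.010×1.800³)/12 = 1.181 in⁴
Effective length L_e = K·L = 0.7 × 281 = 196.7 in
P_cr = π²EI / L_e² = π² × 14200×10³ × 1.181 / 196.7² = 4.279×10^3 lb
Factor of safety n = P_cr / P = 4.2786 / 2.26 = 1.89

n ≈ 1.89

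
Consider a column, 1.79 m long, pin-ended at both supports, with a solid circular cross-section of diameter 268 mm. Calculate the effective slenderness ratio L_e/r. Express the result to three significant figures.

I = πd⁴/64 = π×268⁴/64 = 2.532×10^8 mm⁴
A = 5.641×10^4 mm²;  r_min = √(I/A) = √(2.532×10^8/5.641×10^4) = 67.00 mm
L_e = K·L = 1 × 1.79 m = 1.790 m = 1790.0 mm
λ = L_e / r_min = 1790.0 / 67.00 = 26.7

λ ≈ 26.7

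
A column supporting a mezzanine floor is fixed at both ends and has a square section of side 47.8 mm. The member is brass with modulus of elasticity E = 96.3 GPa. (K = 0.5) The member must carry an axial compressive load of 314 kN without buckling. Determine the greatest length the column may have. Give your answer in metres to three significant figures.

I = a⁴/12 = 47.8⁴/12 = 4.350×10^5 mm⁴
I = 4.350×10^-7 m⁴
At the buckling limit P_cr = P = 3.140×10^5 N
From P_cr = π²EI/(K·L)²:  L = (1/K)·√(π²EI/P_cr) = (1/0.5)·√(π²×9.63×10^10×4.350×10^-7/3.140×10^5)
L = 2.30 m

L_max ≈ 2.30 m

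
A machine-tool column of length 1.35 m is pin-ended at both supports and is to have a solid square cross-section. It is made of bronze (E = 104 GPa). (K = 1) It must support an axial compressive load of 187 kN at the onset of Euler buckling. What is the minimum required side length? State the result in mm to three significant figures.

L_e = K·L = 1 × 1.35 = 1.350 m
Required I = P_cr·L_e²/(π²E) = 1.870×10^5 × 1.350² / (π² × 1.04×10^11) = 3.320×10^-7 m⁴
I_req = 3.320×10^5 mm⁴
Solid square: I = a⁴/12  ⇒  a = (12I)^(1/4) = (12×3.320×10^5)^(1/4) = 44.7 mm

a ≈ 44.7 mm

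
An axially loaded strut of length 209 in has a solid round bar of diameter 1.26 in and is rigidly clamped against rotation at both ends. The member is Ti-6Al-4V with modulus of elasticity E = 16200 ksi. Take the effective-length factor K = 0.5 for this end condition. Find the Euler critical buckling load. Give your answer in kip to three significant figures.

I = πd⁴/64 = π×1.26⁴/64 = 0.1237 in⁴
Effective length L_e = K·L = 0.5 × 209 = 104.5 in
P_cr = π²EI / L_e² = π² × 16200×10³ × 0.1237 / 104.5² = 1.811×10^3 lb

P_cr ≈ 1.81 kip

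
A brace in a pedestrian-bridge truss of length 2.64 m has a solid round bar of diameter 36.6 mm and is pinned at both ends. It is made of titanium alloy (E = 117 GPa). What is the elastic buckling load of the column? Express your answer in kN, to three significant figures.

I = πd⁴/64 = π×36.6⁴/64 = 8.808×10^4 mm⁴
I = 8.808×10^4 mm⁴ = 8.808×10^-8 m⁴
Effective length L_e = K·L = 1 × 2.64 = 2.640 m
P_cr = π²EI / L_e² = π² × 117×10⁹ × 8.808×10^-8 / 2.640² = 1.459×10^4 N

P_cr ≈ 14.6 kN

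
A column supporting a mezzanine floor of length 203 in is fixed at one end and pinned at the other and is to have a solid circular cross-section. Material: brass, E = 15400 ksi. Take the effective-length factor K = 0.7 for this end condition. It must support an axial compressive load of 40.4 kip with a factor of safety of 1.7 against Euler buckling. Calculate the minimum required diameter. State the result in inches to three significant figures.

d ≈ 3.69 in

Required P_cr = n·P = 1.7 × 40.4 = 68.68 kip
L_e = K·L = 0.7 × 203 = 142.1 in
Required I = P_cr·L_e²/(π²E) = 6.868×10^4 × 142.1² / (π² × 1.54×10^7) = 9.124 in⁴
Solid circle: I = πd⁴/64  ⇒  d = (64I/π)^(1/4) = (64×9.124/π)^(1/4) = 3.69 in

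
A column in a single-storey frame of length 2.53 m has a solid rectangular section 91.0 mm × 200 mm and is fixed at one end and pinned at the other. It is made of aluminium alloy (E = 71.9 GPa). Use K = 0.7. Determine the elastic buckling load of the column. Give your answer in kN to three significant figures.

P_cr ≈ 2840 kN

Buckling occurs about the weak axis: I_min = h·b³/12 with b = 91.0 mm (the shorter side).
I_min = 200×91.0³/12 = 1.256×10^7 mm⁴
I = 1.256×10^7 mm⁴ = 1.256×10^-5 m⁴
Effective length L_e = K·L = 0.7 × 2.53 = 1.771 m
P_cr = π²EI / L_e² = π² × 71.9×10⁹ × 1.256×10^-5 / 1.771² = 2.842×10^6 N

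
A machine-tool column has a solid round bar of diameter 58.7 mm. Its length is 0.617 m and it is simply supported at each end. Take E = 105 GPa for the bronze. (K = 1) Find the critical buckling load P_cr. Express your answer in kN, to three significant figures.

I = πd⁴/64 = π×58.7⁴/64 = 5.828×10^5 mm⁴
I = 5.828×10^5 mm⁴ = 5.828×10^-7 m⁴
Effective length L_e = K·L = 1 × 0.617 = 0.6170 m
P_cr = π²EI / L_e² = π² × 105×10⁹ × 5.828×10^-7 / 0.6170² = 1.587×10^6 N

P_cr ≈ 1590 kN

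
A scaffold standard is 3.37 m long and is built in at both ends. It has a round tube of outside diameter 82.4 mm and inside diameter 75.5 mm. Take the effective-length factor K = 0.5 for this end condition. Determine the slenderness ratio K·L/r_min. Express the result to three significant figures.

d_o = 82.4 mm, d_i = 75.5 mm
I = π(d_o⁴ − d_i⁴)/64 = π(82.4⁴ − 75.50⁴)/64 = 6.680×10^5 mm⁴
A = 855.7 mm²;  r_min = √(I/A) = √(6.680×10^5/855.7) = 27.94 mm
L_e = K·L = 0.5 × 3.37 m = 1.685 m = 1685.0 mm
λ = L_e / r_min = 1685.0 / 27.94 = 60.3

λ ≈ 60.3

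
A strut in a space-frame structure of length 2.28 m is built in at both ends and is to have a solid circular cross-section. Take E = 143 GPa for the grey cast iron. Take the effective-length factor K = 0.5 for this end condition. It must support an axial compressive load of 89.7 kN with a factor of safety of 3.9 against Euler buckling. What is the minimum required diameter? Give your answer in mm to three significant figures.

d ≈ 50.6 mm

Required P_cr = n·P = 3.9 × 89.7 = 349.8 kN
L_e = K·L = 0.5 × 2.28 = 1.140 m
Required I = P_cr·L_e²/(π²E) = 3.498×10^5 × 1.140² / (π² × 1.43×10^11) = 3.221×10^-7 m⁴
I_req = 3.221×10^5 mm⁴
Solid circle: I = πd⁴/64  ⇒  d = (64I/π)^(1/4) = (64×3.221×10^5/π)^(1/4) = 50.6 mm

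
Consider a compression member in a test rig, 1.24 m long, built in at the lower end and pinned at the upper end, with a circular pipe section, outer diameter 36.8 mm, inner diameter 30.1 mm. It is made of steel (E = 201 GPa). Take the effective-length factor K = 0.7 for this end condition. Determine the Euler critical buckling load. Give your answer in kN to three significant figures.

P_cr ≈ 131 kN

d_o = 36.8 mm, d_i = 30.1 mm
I = π(d_o⁴ − d_i⁴)/64 = π(36.8⁴ − 30.10⁴)/64 = 4.973×10^4 mm⁴
I = 4.973×10^4 mm⁴ = 4.973×10^-8 m⁴
Effective length L_e = K·L = 0.7 × 1.24 = 0.8680 m
P_cr = π²EI / L_e² = π² × 201×10⁹ × 4.973×10^-8 / 0.8680² = 1.309×10^5 N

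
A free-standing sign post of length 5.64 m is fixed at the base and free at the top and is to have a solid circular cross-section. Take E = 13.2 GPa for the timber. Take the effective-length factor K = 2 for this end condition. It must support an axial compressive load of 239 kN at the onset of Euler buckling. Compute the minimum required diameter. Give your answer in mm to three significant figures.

d ≈ 263 mm

L_e = K·L = 2 × 5.64 = 11.28 m
Required I = P_cr·L_e²/(π²E) = 2.390×10^5 × 11.28² / (π² × 1.32×10^10) = 2.334×10^-4 m⁴
I_req = 2.334×10^8 mm⁴
Solid circle: I = πd⁴/64  ⇒  d = (64I/π)^(1/4) = (64×2.334×10^8/π)^(1/4) = 263 mm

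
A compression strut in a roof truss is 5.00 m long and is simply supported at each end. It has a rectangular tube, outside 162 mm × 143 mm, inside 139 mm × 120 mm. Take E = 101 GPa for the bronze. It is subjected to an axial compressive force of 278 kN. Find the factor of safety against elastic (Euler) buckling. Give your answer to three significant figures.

n ≈ 2.79

Weak-axis I_min = (h_o·b_o³ − h_i·b_i³)/12 with b_o = 143, b_i = 120.0 mm (shorter outer/inner sides).
I_min = (162×143³ − 139.0×120.0³)/12 = 1.946×10^7 mm⁴
I = 1.946×10^7 mm⁴ = 1.946×10^-5 m⁴
Effective length L_e = K·L = 1 × 5.00 = 5.000 m
P_cr = π²EI / L_e² = π² × 101×10⁹ × 1.946×10^-5 / 5.000² = 7.760×10^5 N
Factor of safety n = P_cr / P = 775.96 / 278 = 2.79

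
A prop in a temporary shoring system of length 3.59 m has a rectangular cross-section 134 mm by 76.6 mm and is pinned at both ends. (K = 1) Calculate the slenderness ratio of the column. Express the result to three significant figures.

For a rectangle r_min = b/√12 = 76.6/√12 = 22.11 mm
L_e = K·L = 1 × 3.59 m = 3.590 m = 3590.0 mm
λ = L_e / r_min = 3590.0 / 22.11 = 162

λ ≈ 162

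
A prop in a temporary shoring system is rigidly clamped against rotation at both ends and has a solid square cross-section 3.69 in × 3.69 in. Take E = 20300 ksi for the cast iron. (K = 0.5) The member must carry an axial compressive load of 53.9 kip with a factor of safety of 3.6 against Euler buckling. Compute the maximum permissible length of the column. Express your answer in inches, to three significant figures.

L_max ≈ 253 in

I = a⁴/12 = 3.69⁴/12 = 15.45 in⁴
Required critical load P_cr = n·P = 3.6 × 53.9 = 194.0 kip = 1.940×10^5 lb
From P_cr = π²EI/(K·L)²:  L = (1/K)·√(π²EI/P_cr) = (1/0.5)·√(π²×2.03×10^7×15.45/1.940×10^5)
L = 253 in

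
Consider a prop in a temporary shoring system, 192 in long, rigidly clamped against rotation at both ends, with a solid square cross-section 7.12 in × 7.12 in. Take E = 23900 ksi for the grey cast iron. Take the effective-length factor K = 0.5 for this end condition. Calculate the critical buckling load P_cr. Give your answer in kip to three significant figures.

P_cr ≈ 5480 kip

I = a⁴/12 = 7.12⁴/12 = 214.2 in⁴
Effective length L_e = K·L = 0.5 × 192 = 96.00 in
P_cr = π²EI / L_e² = π² × 23900×10³ × 214.2 / 96.00² = 5.481×10^6 lb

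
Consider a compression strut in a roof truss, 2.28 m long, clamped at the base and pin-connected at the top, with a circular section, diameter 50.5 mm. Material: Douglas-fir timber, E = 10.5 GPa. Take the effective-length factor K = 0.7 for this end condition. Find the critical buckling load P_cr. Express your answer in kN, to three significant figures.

P_cr ≈ 13.0 kN

I = πd⁴/64 = π×50.5⁴/64 = 3.193×10^5 mm⁴
I = 3.193×10^5 mm⁴ = 3.193×10^-7 m⁴
Effective length L_e = K·L = 0.7 × 2.28 = 1.596 m
P_cr = π²EI / L_e² = π² × 10.5×10⁹ × 3.193×10^-7 / 1.596² = 1.299×10^4 N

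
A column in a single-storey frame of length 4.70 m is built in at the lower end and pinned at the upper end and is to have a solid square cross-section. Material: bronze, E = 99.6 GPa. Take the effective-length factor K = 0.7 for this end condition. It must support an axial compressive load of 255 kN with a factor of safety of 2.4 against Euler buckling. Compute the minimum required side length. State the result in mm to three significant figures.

a ≈ 94.8 mm

Required P_cr = n·P = 2.4 × 255 = 612.0 kN
L_e = K·L = 0.7 × 4.70 = 3.290 m
Required I = P_cr·L_e²/(π²E) = 6.120×10^5 × 3.290² / (π² × 9.96×10^10) = 6.739×10^-6 m⁴
I_req = 6.739×10^6 mm⁴
Solid square: I = a⁴/12  ⇒  a = (12I)^(1/4) = (12×6.739×10^6)^(1/4) = 94.8 mm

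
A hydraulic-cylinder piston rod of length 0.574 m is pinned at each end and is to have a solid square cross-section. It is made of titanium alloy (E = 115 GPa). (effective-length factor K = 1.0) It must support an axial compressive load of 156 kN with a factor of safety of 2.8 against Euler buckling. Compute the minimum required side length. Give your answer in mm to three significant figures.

a ≈ 35.1 mm

Required P_cr = n·P = 2.8 × 156 = 436.8 kN
L_e = K·L = 1 × 0.574 = 0.5740 m
Required I = P_cr·L_e²/(π²E) = 4.368×10^5 × 0.5740² / (π² × 1.15×10^11) = 1.268×10^-7 m⁴
I_req = 1.268×10^5 mm⁴
Solid square: I = a⁴/12  ⇒  a = (12I)^(1/4) = (12×1.268×10^5)^(1/4) = 35.1 mm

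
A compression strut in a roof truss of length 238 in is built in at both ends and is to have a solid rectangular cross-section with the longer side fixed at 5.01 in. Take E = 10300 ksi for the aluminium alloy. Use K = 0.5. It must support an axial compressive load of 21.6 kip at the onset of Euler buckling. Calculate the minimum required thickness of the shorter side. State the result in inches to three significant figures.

b ≈ 1.93 in

L_e = K·L = 0.5 × 238 = 119.0 in
Required I = P_cr·L_e²/(π²E) = 2.160×10^4 × 119.0² / (π² × 1.03×10^7) = 3.009 in⁴
Rectangle, weak axis: I_min = h·b³/12 with h = 5.01 in fixed  ⇒  b = (12I/h)^(1/3) = 1.93 in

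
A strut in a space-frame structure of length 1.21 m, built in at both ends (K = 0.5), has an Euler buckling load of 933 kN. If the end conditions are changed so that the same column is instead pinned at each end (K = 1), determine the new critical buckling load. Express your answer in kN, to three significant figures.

P_cr ∝ 1/K², so P_cr,new = P_cr,old × (K_old/K_new)² = 933 × (0.5/1)²
= 933 × 0.2500 = 233 kN

P_cr ≈ 233 kN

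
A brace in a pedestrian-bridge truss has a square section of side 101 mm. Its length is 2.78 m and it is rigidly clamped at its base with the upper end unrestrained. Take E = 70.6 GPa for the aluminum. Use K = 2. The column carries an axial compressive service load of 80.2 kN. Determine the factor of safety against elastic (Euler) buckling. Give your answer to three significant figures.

I = a⁴/12 = 101⁴/12 = 8.672×10^6 mm⁴
I = 8.672×10^6 mm⁴ = 8.672×10^-6 m⁴
Effective length L_e = K·L = 2 × 2.78 = 5.560 m
P_cr = π²EI / L_e² = π² × 70.6×10⁹ × 8.672×10^-6 / 5.560² = 1.955×10^5 N
Factor of safety n = P_cr / P = 195.46 / 80.2 = 2.44

n ≈ 2.44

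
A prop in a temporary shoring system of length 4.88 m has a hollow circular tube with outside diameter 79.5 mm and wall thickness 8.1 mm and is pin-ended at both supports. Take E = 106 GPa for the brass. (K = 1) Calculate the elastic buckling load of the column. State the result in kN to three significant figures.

P_cr ≈ 51.5 kN

Inner diameter d_i = 79.5 − 2×8.1 = 63.30 mm
I = π(d_o⁴ − d_i⁴)/64 = π(79.5⁴ − 63.30⁴)/64 = 1.173×10^6 mm⁴
I = 1.173×10^6 mm⁴ = 1.173×10^-6 m⁴
Effective length L_e = K·L = 1 × 4.88 = 4.880 m
P_cr = π²EI / L_e² = π² × 106×10⁹ × 1.173×10^-6 / 4.880² = 5.152×10^4 N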